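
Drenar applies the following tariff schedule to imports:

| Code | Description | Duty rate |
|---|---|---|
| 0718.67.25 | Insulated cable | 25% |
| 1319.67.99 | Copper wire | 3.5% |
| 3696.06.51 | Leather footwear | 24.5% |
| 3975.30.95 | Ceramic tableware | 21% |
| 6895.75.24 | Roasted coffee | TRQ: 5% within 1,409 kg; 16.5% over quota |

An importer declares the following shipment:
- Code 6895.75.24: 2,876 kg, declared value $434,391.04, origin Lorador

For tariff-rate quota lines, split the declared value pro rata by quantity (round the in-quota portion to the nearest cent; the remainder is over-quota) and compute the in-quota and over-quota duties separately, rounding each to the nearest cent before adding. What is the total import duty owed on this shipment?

Line 1 (6895.75.24, Lorador, 2,876 kg, $434,391.04):
Code 6895.75.24 is under a tariff-rate quota (threshold 1,409 kg). In-quota: 1,409 kg at 5%; over-quota: 1,467 kg at 16.5%.
Pro-rata value split: in-quota = $434,391.04 × 1,409/2,876 = $212,815.36; over-quota = $434,391.04 − $212,815.36 = $221,575.68.
In-quota duty = $212,815.36 × 5% = $10,640.77. Over-quota duty = $221,575.68 × 16.5% = $36,559.99.
Line duty = $10,640.77 + $36,559.99 = $47,200.76.

$47,200.76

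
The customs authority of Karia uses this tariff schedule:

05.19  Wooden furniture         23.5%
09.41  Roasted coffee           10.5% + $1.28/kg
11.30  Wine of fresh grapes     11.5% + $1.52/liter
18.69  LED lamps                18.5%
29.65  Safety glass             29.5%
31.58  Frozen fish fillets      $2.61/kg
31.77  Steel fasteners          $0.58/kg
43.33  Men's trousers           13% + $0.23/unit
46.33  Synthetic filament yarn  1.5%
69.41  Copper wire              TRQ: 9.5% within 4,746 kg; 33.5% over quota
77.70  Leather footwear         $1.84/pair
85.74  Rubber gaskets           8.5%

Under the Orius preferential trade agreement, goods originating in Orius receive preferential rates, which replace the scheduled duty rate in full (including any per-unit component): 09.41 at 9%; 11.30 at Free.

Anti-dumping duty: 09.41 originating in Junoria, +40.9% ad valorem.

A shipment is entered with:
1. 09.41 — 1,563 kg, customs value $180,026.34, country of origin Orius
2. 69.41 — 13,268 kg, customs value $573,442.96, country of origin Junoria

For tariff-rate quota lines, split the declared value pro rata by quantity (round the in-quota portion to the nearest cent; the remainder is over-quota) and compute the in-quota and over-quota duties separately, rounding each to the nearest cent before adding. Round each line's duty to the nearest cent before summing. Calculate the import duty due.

Line 1 (09.41, Orius, 1,563 kg, $180,026.34):
Base rate for 09.41 is 10.5% + $1.28/kg.
Origin Orius qualifies under the Karia–Orius agreement and 09.41 is covered: preferential rate 9% applies instead.
The additional-duty order on 09.41 targets Junoria, not Orius; it does not apply.
Duty = $180,026.34 × 9% = $16,202.37.
Line 2 (69.41, Junoria, 13,268 kg, $573,442.96):
Code 69.41 is under a tariff-rate quota (threshold 4,746 kg). In-quota: 4,746 kg at 9.5%; over-quota: 8,522 kg at 33.5%.
Pro-rata value split: in-quota = $573,442.96 × 4,746/13,268 = $205,122.12; over-quota = $573,442.96 − $205,122.12 = $368,320.84.
In-quota duty = $205,122.12 × 9.5% = $19,486.60. Over-quota duty = $368,320.84 × 33.5% = $123,387.48.
Line duty = $19,486.60 + $123,387.48 = $142,874.08.
Total = $16,202.37 + $142,874.08 = $159,076.45.

$159,076.45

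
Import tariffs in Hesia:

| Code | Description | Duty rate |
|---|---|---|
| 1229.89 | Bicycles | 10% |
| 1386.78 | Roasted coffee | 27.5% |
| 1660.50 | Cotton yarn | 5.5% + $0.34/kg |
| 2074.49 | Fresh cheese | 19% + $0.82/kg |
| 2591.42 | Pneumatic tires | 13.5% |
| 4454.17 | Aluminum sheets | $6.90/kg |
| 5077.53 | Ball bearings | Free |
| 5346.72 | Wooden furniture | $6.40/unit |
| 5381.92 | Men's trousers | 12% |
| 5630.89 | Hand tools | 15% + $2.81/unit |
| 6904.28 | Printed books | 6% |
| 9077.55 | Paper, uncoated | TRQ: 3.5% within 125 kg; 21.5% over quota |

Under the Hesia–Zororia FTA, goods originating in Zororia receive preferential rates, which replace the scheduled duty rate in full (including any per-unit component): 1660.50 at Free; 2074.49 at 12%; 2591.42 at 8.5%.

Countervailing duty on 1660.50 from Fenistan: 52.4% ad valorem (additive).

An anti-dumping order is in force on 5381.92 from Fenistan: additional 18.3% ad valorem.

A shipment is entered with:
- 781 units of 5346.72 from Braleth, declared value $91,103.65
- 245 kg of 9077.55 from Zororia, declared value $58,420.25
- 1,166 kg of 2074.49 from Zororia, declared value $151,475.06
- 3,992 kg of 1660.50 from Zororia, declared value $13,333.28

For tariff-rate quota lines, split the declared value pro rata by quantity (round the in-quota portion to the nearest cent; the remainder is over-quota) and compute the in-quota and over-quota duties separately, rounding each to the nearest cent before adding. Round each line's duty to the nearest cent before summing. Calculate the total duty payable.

Line 1 (5346.72, Braleth, 781 units, $91,103.65):
Base rate for 5346.72 is $6.40/unit.
Duty = 781 × $6.40 = $4,998.40.
Line 2 (9077.55, Zororia, 245 kg, $58,420.25):
Code 9077.55 is under a tariff-rate quota (threshold 125 kg). In-quota: 125 kg at 3.5%; over-quota: 120 kg at 21.5%.
Pro-rata value split: in-quota = $58,420.25 × 125/245 = $29,806.25; over-quota = $58,420.25 − $29,806.25 = $28,614.00.
In-quota duty = $29,806.25 × 3.5% = $1,043.22. Over-quota duty = $28,614.00 × 21.5% = $6,152.01.
Line duty = $1,043.22 + $6,152.01 = $7,195.23.
Line 3 (2074.49, Zororia, 1,166 kg, $151,475.06):
Base rate for 2074.49 is 19% + $0.82/kg.
Origin Zororia qualifies under the Hesia–Zororia agreement and 2074.49 is covered: preferential rate 12% applies instead.
Duty = $151,475.06 × 12% = $18,177.01.
Line 4 (1660.50, Zororia, 3,992 kg, $13,333.28):
Base rate for 1660.50 is 5.5% + $0.34/kg.
Origin Zororia qualifies under the Hesia–Zororia agreement and 1660.50 is covered: preferential rate Free applies instead.
The additional-duty order on 1660.50 targets Fenistan, not Zororia; it does not apply.
Duty = $13,333.28 × 0% = $0.00.
Total = $4,998.40 + $7,195.23 + $18,177.01 + $0.00 = $30,370.64.

$30,370.64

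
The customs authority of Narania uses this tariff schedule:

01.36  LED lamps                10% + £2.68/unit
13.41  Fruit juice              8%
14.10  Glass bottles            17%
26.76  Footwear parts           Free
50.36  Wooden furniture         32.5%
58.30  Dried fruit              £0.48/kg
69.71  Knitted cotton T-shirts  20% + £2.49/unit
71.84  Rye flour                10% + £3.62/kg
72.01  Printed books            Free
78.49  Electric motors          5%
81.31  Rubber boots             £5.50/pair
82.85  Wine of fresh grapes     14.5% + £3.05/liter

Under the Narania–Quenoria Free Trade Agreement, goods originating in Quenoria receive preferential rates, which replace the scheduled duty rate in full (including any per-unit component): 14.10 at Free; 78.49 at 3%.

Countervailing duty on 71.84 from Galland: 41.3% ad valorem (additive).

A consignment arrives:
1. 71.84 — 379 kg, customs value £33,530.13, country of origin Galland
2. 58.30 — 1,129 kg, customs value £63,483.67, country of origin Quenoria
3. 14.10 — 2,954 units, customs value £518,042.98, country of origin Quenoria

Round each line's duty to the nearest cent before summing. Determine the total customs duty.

£19,114.86

Line 1 (71.84, Galland, 379 kg, £33,530.13):
Base rate for 71.84 is 10% + £3.62/kg.
Additional duty on 71.84 from Galland: +41.3%. Applied ad valorem rate: 10% + 41.3% = 51.3%.
Duty = £33,530.13 × 51.3% + 379 × £3.62 = £18,572.94.
Line 2 (58.30, Quenoria, 1,129 kg, £63,483.67):
Base rate for 58.30 is £0.48/kg.
Origin Quenoria is the FTA partner but 58.30 is not on the preference list; base rate stands.
Duty = 1,129 × £0.48 = £541.92.
Line 3 (14.10, Quenoria, 2,954 units, £518,042.98):
Base rate for 14.10 is 17%.
Origin Quenoria qualifies under the Narania–Quenoria agreement and 14.10 is covered: preferential rate Free applies instead.
Duty = £518,042.98 × 0% = £0.00.
Total = £18,572.94 + £541.92 + £0.00 = £19,114.86.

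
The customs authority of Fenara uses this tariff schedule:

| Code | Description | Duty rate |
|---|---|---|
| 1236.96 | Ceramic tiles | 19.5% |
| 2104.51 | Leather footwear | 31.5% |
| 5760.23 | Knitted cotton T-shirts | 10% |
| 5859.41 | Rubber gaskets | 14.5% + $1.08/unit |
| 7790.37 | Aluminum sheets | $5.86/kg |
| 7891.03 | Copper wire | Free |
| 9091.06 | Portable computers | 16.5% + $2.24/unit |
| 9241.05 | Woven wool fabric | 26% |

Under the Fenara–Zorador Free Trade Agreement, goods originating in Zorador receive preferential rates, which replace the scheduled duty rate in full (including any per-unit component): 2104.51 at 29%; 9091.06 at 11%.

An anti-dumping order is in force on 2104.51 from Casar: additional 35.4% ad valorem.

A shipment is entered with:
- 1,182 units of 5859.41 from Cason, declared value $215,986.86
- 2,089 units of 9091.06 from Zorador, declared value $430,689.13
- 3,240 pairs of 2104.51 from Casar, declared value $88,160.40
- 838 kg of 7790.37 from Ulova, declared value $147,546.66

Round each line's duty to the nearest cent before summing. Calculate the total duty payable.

Line 1 (5859.41, Cason, 1,182 units, $215,986.86):
Base rate for 5859.41 is 14.5% + $1.08/unit.
Duty = $215,986.86 × 14.5% + 1,182 × $1.08 = $32,594.65.
Line 2 (9091.06, Zorador, 2,089 units, $430,689.13):
Base rate for 9091.06 is 16.5% + $2.24/unit.
Origin Zorador qualifies under the Fenara–Zorador agreement and 9091.06 is covered: preferential rate 11% applies instead.
Duty = $430,689.13 × 11% = $47,375.80.
Line 3 (2104.51, Casar, 3,240 pairs, $88,160.40):
Base rate for 2104.51 is 31.5%.
2104.51 has an FTA preferential rate, but origin Casar is not Zorador; base rate stands.
Additional duty on 2104.51 from Casar: +35.4%. Applied ad valorem rate: 31.5% + 35.4% = 66.9%.
Duty = $88,160.40 × 66.9% = $58,979.31.
Line 4 (7790.37, Ulova, 838 kg, $147,546.66):
Base rate for 7790.37 is $5.86/kg.
Duty = 838 × $5.86 = $4,910.68.
Total = $32,594.65 + $47,375.80 + $58,979.31 + $4,910.68 = $143,860.44.

$143,860.44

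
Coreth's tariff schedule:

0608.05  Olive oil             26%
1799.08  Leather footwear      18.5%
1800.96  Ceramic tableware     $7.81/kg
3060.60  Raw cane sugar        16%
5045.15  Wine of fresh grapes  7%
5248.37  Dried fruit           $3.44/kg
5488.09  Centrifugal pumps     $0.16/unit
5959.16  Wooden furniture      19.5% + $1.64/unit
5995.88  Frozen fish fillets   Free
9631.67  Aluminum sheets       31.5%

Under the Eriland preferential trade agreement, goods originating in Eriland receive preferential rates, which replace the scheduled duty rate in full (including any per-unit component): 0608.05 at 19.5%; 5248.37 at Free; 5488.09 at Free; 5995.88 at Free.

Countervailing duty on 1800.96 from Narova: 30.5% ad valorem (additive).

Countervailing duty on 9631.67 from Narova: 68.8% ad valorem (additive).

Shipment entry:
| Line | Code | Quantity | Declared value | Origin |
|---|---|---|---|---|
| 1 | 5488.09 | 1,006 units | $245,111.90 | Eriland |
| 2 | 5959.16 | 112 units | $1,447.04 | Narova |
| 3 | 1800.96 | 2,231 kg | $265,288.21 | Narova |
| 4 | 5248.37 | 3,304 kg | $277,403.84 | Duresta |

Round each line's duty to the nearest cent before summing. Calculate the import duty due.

$110,168.62

Line 1 (5488.09, Eriland, 1,006 units, $245,111.90):
Base rate for 5488.09 is $0.16/unit.
Origin Eriland qualifies under the Coreth–Eriland agreement and 5488.09 is covered: preferential rate Free applies instead.
Duty = $245,111.90 × 0% = $0.00.
Line 2 (5959.16, Narova, 112 units, $1,447.04):
Base rate for 5959.16 is 19.5% + $1.64/unit.
Duty = $1,447.04 × 19.5% + 112 × $1.64 = $465.85.
Line 3 (1800.96, Narova, 2,231 kg, $265,288.21):
Base rate for 1800.96 is $7.81/kg.
Additional duty on 1800.96 from Narova: +30.5% ad valorem. Applied ad valorem rate = 30.5%.
Duty = $265,288.21 × 30.5% + 2,231 × $7.81 = $98,337.01.
Line 4 (5248.37, Duresta, 3,304 kg, $277,403.84):
Base rate for 5248.37 is $3.44/kg.
5248.37 has an FTA preferential rate, but origin Duresta is not Eriland; base rate stands.
Duty = 3,304 × $3.44 = $11,365.76.
Total = $0.00 + $465.85 + $98,337.01 + $11,365.76 = $110,168.62.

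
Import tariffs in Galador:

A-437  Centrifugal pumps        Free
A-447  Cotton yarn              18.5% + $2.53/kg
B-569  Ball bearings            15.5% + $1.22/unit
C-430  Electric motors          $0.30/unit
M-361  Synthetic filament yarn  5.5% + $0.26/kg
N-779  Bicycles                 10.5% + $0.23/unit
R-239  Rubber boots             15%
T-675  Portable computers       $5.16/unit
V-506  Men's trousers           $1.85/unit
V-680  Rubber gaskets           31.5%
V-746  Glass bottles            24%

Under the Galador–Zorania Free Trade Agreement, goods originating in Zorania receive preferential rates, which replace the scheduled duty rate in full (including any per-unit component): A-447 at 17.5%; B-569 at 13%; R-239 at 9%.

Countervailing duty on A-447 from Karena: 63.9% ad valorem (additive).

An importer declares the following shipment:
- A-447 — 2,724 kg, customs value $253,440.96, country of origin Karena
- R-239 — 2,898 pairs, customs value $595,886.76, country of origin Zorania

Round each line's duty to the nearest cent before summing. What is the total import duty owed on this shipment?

Line 1 (A-447, Karena, 2,724 kg, $253,440.96):
Base rate for A-447 is 18.5% + $2.53/kg.
A-447 has an FTA preferential rate, but origin Karena is not Zorania; base rate stands.
Additional duty on A-447 from Karena: +63.9%. Applied ad valorem rate: 18.5% + 63.9% = 82.4%.
Duty = $253,440.96 × 82.4% + 2,724 × $2.53 = $215,727.07.
Line 2 (R-239, Zorania, 2,898 pairs, $595,886.76):
Base rate for R-239 is 15%.
Origin Zorania qualifies under the Galador–Zorania agreement and R-239 is covered: preferential rate 9% applies instead.
Duty = $595,886.76 × 9% = $53,629.81.
Total = $215,727.07 + $53,629.81 = $269,356.88.

$269,356.88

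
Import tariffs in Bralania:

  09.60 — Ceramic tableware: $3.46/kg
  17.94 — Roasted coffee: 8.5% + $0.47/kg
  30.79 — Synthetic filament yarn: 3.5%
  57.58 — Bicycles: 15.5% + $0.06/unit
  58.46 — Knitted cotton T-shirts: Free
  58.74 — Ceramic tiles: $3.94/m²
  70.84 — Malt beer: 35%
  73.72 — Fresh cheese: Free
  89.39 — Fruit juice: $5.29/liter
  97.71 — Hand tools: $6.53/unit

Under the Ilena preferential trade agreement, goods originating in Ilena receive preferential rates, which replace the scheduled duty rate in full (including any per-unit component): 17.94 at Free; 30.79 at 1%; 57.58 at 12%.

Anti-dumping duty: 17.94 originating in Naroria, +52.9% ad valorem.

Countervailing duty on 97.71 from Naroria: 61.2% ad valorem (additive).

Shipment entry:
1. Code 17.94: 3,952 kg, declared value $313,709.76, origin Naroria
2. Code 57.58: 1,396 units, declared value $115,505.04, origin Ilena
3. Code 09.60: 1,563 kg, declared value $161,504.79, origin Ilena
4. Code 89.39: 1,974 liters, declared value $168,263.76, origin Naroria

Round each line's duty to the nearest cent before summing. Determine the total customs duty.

Line 1 (17.94, Naroria, 3,952 kg, $313,709.76):
Base rate for 17.94 is 8.5% + $0.47/kg.
17.94 has an FTA preferential rate, but origin Naroria is not Ilena; base rate stands.
Additional duty on 17.94 from Naroria: +52.9%. Applied ad valorem rate: 8.5% + 52.9% = 61.4%.
Duty = $313,709.76 × 61.4% + 3,952 × $0.47 = $194,475.23.
Line 2 (57.58, Ilena, 1,396 units, $115,505.04):
Base rate for 57.58 is 15.5% + $0.06/unit.
Origin Ilena qualifies under the Bralania–Ilena agreement and 57.58 is covered: preferential rate 12% applies instead.
Duty = $115,505.04 × 12% = $13,860.60.
Line 3 (09.60, Ilena, 1,563 kg, $161,504.79):
Base rate for 09.60 is $3.46/kg.
Origin Ilena is the FTA partner but 09.60 is not on the preference list; base rate stands.
Duty = 1,563 × $3.46 = $5,407.98.
Line 4 (89.39, Naroria, 1,974 liters, $168,263.76):
Base rate for 89.39 is $5.29/liter.
Duty = 1,974 × $5.29 = $10,442.46.
Total = $194,475.23 + $13,860.60 + $5,407.98 + $10,442.46 = $224,186.27.

$224,186.27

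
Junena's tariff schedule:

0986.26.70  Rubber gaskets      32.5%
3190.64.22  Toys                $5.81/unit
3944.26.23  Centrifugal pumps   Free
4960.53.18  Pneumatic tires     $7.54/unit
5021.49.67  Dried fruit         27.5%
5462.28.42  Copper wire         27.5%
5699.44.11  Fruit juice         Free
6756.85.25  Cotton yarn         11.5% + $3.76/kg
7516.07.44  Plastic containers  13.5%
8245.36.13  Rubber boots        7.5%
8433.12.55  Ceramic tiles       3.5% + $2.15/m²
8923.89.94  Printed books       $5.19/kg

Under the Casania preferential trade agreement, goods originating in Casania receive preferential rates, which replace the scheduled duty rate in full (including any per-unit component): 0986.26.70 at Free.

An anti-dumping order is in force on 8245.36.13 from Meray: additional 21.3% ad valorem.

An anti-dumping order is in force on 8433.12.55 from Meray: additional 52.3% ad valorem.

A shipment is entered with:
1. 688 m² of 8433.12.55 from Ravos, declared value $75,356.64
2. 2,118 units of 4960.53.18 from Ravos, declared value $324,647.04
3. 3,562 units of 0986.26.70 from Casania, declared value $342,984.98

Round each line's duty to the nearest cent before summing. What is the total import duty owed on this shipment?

Line 1 (8433.12.55, Ravos, 688 m², $75,356.64):
Base rate for 8433.12.55 is 3.5% + $2.15/m².
The additional-duty order on 8433.12.55 targets Meray, not Ravos; it does not apply.
Duty = $75,356.64 × 3.5% + 688 × $2.15 = $4,116.68.
Line 2 (4960.53.18, Ravos, 2,118 units, $324,647.04):
Base rate for 4960.53.18 is $7.54/unit.
Duty = 2,118 × $7.54 = $15,969.72.
Line 3 (0986.26.70, Casania, 3,562 units, $342,984.98):
Base rate for 0986.26.70 is 32.5%.
Origin Casania qualifies under the Junena–Casania agreement and 0986.26.70 is covered: preferential rate Free applies instead.
Duty = $342,984.98 × 0% = $0.00.
Total = $4,116.68 + $15,969.72 + $0.00 = $20,086.40.

$20,086.40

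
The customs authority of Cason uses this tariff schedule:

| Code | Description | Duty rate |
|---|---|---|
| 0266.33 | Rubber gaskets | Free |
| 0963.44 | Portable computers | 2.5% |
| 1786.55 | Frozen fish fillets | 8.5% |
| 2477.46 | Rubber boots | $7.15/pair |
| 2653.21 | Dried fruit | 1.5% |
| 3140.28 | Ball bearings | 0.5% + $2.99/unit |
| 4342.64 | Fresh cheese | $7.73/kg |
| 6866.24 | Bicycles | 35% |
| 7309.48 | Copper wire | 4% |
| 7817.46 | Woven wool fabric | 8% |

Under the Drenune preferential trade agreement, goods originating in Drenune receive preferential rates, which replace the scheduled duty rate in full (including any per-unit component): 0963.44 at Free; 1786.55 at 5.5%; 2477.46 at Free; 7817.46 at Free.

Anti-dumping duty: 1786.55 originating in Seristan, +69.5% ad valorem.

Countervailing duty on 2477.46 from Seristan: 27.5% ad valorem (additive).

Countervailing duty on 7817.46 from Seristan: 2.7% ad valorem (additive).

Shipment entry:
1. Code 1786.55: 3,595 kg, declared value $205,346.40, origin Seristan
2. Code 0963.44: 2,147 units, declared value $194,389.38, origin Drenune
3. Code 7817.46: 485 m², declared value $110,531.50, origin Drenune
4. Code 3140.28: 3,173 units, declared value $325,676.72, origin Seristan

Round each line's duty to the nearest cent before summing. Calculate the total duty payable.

$171,285.84

Line 1 (1786.55, Seristan, 3,595 kg, $205,346.40):
Base rate for 1786.55 is 8.5%.
1786.55 has an FTA preferential rate, but origin Seristan is not Drenune; base rate stands.
Additional duty on 1786.55 from Seristan: +69.5%. Applied ad valorem rate: 8.5% + 69.5% = 78%.
Duty = $205,346.40 × 78% = $160,170.19.
Line 2 (0963.44, Drenune, 2,147 units, $194,389.38):
Base rate for 0963.44 is 2.5%.
Origin Drenune qualifies under the Cason–Drenune agreement and 0963.44 is covered: preferential rate Free applies instead.
Duty = $194,389.38 × 0% = $0.00.
Line 3 (7817.46, Drenune, 485 m², $110,531.50):
Base rate for 7817.46 is 8%.
Origin Drenune qualifies under the Cason–Drenune agreement and 7817.46 is covered: preferential rate Free applies instead.
The additional-duty order on 7817.46 targets Seristan, not Drenune; it does not apply.
Duty = $110,531.50 × 0% = $0.00.
Line 4 (3140.28, Seristan, 3,173 units, $325,676.72):
Base rate for 3140.28 is 0.5% + $2.99/unit.
Duty = $325,676.72 × 0.5% + 3,173 × $2.99 = $11,115.65.
Total = $160,170.19 + $0.00 + $0.00 + $11,115.65 = $171,285.84.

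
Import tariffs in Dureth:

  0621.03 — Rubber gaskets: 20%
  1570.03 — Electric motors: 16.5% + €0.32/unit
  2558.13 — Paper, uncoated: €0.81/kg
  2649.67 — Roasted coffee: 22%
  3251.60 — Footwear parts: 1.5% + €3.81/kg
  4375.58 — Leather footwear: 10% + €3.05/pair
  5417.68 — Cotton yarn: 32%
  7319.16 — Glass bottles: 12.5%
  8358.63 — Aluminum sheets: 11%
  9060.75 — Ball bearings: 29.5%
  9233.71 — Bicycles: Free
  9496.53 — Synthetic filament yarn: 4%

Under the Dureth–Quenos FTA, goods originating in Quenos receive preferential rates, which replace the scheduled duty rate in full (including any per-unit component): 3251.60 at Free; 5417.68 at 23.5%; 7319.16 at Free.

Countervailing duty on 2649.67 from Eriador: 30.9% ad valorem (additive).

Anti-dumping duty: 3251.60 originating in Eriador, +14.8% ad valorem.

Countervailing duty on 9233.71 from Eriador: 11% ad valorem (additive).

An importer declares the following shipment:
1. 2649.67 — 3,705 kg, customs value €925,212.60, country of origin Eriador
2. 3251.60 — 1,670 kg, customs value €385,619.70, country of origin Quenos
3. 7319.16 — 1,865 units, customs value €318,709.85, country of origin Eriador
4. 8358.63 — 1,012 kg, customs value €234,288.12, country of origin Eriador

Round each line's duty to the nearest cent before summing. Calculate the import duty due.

€555,047.89

Line 1 (2649.67, Eriador, 3,705 kg, €925,212.60):
Base rate for 2649.67 is 22%.
Additional duty on 2649.67 from Eriador: +30.9%. Applied ad valorem rate: 22% + 30.9% = 52.9%.
Duty = €925,212.60 × 52.9% = €489,437.47.
Line 2 (3251.60, Quenos, 1,670 kg, €385,619.70):
Base rate for 3251.60 is 1.5% + €3.81/kg.
Origin Quenos qualifies under the Dureth–Quenos agreement and 3251.60 is covered: preferential rate Free applies instead.
The additional-duty order on 3251.60 targets Eriador, not Quenos; it does not apply.
Duty = €385,619.70 × 0% = €0.00.
Line 3 (7319.16, Eriador, 1,865 units, €318,709.85):
Base rate for 7319.16 is 12.5%.
7319.16 has an FTA preferential rate, but origin Eriador is not Quenos; base rate stands.
Duty = €318,709.85 × 12.5% = €39,838.73.
Line 4 (8358.63, Eriador, 1,012 kg, €234,288.12):
Base rate for 8358.63 is 11%.
Duty = €234,288.12 × 11% = €25,771.69.
Total = €489,437.47 + €0.00 + €39,838.73 + €25,771.69 = €555,047.89.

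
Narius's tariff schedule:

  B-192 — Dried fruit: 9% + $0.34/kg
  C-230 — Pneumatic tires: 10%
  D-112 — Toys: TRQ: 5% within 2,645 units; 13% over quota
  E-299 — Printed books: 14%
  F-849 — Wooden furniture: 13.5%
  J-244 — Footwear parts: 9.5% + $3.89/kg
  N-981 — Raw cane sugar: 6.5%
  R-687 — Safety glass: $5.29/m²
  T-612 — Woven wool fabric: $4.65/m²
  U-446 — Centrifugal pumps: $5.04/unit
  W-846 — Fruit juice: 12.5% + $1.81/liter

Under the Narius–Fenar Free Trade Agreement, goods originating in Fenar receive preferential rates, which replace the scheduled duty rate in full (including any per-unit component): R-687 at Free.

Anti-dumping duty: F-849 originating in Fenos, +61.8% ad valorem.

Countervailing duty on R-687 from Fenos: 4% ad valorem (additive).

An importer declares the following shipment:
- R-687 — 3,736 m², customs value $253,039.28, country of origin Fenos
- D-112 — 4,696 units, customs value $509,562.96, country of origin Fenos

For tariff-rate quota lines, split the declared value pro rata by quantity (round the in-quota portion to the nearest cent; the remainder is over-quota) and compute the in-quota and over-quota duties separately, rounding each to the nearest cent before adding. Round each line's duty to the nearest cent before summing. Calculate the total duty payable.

Line 1 (R-687, Fenos, 3,736 m², $253,039.28):
Base rate for R-687 is $5.29/m².
R-687 has an FTA preferential rate, but origin Fenos is not Fenar; base rate stands.
Additional duty on R-687 from Fenos: +4% ad valorem. Applied ad valorem rate = 4%.
Duty = $253,039.28 × 4% + 3,736 × $5.29 = $29,885.01.
Line 2 (D-112, Fenos, 4,696 units, $509,562.96):
Code D-112 is under a tariff-rate quota (threshold 2,645 units). In-quota: 2,645 units at 5%; over-quota: 2,051 units at 13%.
Pro-rata value split: in-quota = $509,562.96 × 2,645/4,696 = $287,008.95; over-quota = $509,562.96 − $287,008.95 = $222,554.01.
In-quota duty = $287,008.95 × 5% = $14,350.45. Over-quota duty = $222,554.01 × 13% = $28,932.02.
Line duty = $14,350.45 + $28,932.02 = $43,282.47.
Total = $29,885.01 + $43,282.47 = $73,167.48.

$73,167.48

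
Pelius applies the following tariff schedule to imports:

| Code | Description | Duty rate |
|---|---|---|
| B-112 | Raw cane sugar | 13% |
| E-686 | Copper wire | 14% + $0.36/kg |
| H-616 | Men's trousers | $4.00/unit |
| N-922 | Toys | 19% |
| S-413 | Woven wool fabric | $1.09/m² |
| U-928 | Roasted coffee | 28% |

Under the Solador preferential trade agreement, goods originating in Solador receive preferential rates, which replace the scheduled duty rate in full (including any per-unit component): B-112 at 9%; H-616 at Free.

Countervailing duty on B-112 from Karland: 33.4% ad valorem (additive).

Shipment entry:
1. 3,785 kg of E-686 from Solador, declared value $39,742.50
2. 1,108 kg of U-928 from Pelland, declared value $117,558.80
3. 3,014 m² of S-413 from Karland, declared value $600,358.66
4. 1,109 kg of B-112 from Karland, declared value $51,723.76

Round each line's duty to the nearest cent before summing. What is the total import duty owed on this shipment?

Line 1 (E-686, Solador, 3,785 kg, $39,742.50):
Base rate for E-686 is 14% + $0.36/kg.
Origin Solador is the FTA partner but E-686 is not on the preference list; base rate stands.
Duty = $39,742.50 × 14% + 3,785 × $0.36 = $6,926.55.
Line 2 (U-928, Pelland, 1,108 kg, $117,558.80):
Base rate for U-928 is 28%.
Duty = $117,558.80 × 28% = $32,916.46.
Line 3 (S-413, Karland, 3,014 m², $600,358.66):
Base rate for S-413 is $1.09/m².
Duty = 3,014 × $1.09 = $3,285.26.
Line 4 (B-112, Karland, 1,109 kg, $51,723.76):
Base rate for B-112 is 13%.
B-112 has an FTA preferential rate, but origin Karland is not Solador; base rate stands.
Additional duty on B-112 from Karland: +33.4%. Applied ad valorem rate: 13% + 33.4% = 46.4%.
Duty = $51,723.76 × 46.4% = $23,999.82.
Total = $6,926.55 + $32,916.46 + $3,285.26 + $23,999.82 = $67,128.09.

$67,128.09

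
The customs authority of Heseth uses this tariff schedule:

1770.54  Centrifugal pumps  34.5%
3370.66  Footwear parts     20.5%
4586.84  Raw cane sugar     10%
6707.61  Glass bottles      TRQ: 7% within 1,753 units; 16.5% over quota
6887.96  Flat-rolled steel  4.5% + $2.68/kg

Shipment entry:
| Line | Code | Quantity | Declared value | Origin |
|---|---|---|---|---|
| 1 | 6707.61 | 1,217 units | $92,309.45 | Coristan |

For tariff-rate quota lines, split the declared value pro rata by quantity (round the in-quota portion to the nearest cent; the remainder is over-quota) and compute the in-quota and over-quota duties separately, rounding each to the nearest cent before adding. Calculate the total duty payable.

Line 1 (6707.61, Coristan, 1,217 units, $92,309.45):
Code 6707.61 is under a tariff-rate quota (threshold 1,753 units). Quantity 1,217 units is within the quota, so the in-quota rate 7% applies to the full value.
Duty = $92,309.45 × 7% = $6,461.66.

$6,461.66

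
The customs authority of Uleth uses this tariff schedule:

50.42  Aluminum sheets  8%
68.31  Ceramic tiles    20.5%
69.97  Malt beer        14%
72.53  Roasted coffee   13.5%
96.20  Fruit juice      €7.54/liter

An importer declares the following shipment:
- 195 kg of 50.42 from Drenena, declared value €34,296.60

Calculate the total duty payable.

€2,743.73

Line 1 (50.42, Drenena, 195 kg, €34,296.60):
Base rate for 50.42 is 8%.
Duty = €34,296.60 × 8% = €2,743.73.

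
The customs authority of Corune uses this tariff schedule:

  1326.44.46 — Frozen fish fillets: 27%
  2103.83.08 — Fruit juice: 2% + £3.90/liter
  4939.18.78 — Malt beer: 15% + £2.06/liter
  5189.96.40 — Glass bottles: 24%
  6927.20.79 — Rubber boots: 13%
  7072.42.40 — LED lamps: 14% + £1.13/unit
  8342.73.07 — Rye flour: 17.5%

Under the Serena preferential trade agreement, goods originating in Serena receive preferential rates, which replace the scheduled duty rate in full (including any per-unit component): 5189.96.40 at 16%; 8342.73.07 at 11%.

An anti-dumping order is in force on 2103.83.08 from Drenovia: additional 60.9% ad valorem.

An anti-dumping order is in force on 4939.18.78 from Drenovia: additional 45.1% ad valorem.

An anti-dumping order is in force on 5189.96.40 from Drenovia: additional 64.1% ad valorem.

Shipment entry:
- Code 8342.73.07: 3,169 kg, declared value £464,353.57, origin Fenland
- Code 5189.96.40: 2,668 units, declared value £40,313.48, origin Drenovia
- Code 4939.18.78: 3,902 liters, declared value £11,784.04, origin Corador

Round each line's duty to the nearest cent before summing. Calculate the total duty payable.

£126,583.78

Line 1 (8342.73.07, Fenland, 3,169 kg, £464,353.57):
Base rate for 8342.73.07 is 17.5%.
8342.73.07 has an FTA preferential rate, but origin Fenland is not Serena; base rate stands.
Duty = £464,353.57 × 17.5% = £81,261.87.
Line 2 (5189.96.40, Drenovia, 2,668 units, £40,313.48):
Base rate for 5189.96.40 is 24%.
5189.96.40 has an FTA preferential rate, but origin Drenovia is not Serena; base rate stands.
Additional duty on 5189.96.40 from Drenovia: +64.1%. Applied ad valorem rate: 24% + 64.1% = 88.1%.
Duty = £40,313.48 × 88.1% = £35,516.18.
Line 3 (4939.18.78, Corador, 3,902 liters, £11,784.04):
Base rate for 4939.18.78 is 15% + £2.06/liter.
The additional-duty order on 4939.18.78 targets Drenovia, not Corador; it does not apply.
Duty = £11,784.04 × 15% + 3,902 × £2.06 = £9,805.73.
Total = £81,261.87 + £35,516.18 + £9,805.73 = £126,583.78.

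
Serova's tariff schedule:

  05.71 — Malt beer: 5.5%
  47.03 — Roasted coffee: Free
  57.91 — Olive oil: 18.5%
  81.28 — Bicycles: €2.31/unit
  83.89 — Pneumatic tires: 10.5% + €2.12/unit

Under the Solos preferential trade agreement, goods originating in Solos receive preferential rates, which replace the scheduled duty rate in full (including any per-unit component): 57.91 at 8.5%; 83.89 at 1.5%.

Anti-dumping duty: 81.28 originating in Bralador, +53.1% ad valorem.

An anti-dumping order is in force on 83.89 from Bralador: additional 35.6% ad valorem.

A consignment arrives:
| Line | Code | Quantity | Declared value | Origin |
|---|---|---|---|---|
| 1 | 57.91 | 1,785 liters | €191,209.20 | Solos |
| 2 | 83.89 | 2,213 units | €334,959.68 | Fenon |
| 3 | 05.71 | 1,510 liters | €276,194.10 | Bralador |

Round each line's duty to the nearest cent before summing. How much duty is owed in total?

€71,305.79

Line 1 (57.91, Solos, 1,785 liters, €191,209.20):
Base rate for 57.91 is 18.5%.
Origin Solos qualifies under the Serova–Solos agreement and 57.91 is covered: preferential rate 8.5% applies instead.
Duty = €191,209.20 × 8.5% = €16,252.78.
Line 2 (83.89, Fenon, 2,213 units, €334,959.68):
Base rate for 83.89 is 10.5% + €2.12/unit.
83.89 has an FTA preferential rate, but origin Fenon is not Solos; base rate stands.
The additional-duty order on 83.89 targets Bralador, not Fenon; it does not apply.
Duty = €334,959.68 × 10.5% + 2,213 × €2.12 = €39,862.33.
Line 3 (05.71, Bralador, 1,510 liters, €276,194.10):
Base rate for 05.71 is 5.5%.
Duty = €276,194.10 × 5.5% = €15,190.68.
Total = €16,252.78 + €39,862.33 + €15,190.68 = €71,305.79.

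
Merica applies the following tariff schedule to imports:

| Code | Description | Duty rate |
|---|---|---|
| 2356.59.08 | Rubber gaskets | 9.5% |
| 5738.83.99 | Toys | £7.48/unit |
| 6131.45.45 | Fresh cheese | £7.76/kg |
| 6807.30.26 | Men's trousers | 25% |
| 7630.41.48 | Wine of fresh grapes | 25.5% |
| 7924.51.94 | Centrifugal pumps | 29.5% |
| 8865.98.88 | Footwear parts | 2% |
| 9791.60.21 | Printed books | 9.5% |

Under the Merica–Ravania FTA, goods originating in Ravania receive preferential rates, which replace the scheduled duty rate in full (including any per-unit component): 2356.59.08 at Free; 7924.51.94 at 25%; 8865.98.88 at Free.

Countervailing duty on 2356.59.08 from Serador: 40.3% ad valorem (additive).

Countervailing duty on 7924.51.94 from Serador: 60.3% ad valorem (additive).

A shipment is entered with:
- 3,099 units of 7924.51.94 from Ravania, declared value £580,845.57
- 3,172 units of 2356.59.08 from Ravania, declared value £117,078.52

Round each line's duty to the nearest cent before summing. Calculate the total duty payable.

£145,211.39

Line 1 (7924.51.94, Ravania, 3,099 units, £580,845.57):
Base rate for 7924.51.94 is 29.5%.
Origin Ravania qualifies under the Merica–Ravania agreement and 7924.51.94 is covered: preferential rate 25% applies instead.
The additional-duty order on 7924.51.94 targets Serador, not Ravania; it does not apply.
Duty = £580,845.57 × 25% = £145,211.39.
Line 2 (2356.59.08, Ravania, 3,172 units, £117,078.52):
Base rate for 2356.59.08 is 9.5%.
Origin Ravania qualifies under the Merica–Ravania agreement and 2356.59.08 is covered: preferential rate Free applies instead.
The additional-duty order on 2356.59.08 targets Serador, not Ravania; it does not apply.
Duty = £117,078.52 × 0% = £0.00.
Total = £145,211.39 + £0.00 = £145,211.39.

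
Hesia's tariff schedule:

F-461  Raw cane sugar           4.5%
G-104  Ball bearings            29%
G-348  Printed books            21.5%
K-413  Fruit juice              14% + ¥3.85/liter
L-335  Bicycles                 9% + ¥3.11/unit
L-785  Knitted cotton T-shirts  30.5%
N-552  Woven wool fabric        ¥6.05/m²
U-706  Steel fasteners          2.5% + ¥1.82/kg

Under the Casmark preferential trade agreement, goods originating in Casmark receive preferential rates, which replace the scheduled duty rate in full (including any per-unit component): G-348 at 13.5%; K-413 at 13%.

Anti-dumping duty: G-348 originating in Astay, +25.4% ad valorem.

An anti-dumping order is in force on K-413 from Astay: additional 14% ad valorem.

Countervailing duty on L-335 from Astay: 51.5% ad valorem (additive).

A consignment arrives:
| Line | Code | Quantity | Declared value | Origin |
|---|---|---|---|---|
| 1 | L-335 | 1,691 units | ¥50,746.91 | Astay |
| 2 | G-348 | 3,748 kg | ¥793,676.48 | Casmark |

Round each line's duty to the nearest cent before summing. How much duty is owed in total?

Line 1 (L-335, Astay, 1,691 units, ¥50,746.91):
Base rate for L-335 is 9% + ¥3.11/unit.
Additional duty on L-335 from Astay: +51.5%. Applied ad valorem rate: 9% + 51.5% = 60.5%.
Duty = ¥50,746.91 × 60.5% + 1,691 × ¥3.11 = ¥35,960.89.
Line 2 (G-348, Casmark, 3,748 kg, ¥793,676.48):
Base rate for G-348 is 21.5%.
Origin Casmark qualifies under the Hesia–Casmark agreement and G-348 is covered: preferential rate 13.5% applies instead.
The additional-duty order on G-348 targets Astay, not Casmark; it does not apply.
Duty = ¥793,676.48 × 13.5% = ¥107,146.32.
Total = ¥35,960.89 + ¥107,146.32 = ¥143,107.21.

¥143,107.21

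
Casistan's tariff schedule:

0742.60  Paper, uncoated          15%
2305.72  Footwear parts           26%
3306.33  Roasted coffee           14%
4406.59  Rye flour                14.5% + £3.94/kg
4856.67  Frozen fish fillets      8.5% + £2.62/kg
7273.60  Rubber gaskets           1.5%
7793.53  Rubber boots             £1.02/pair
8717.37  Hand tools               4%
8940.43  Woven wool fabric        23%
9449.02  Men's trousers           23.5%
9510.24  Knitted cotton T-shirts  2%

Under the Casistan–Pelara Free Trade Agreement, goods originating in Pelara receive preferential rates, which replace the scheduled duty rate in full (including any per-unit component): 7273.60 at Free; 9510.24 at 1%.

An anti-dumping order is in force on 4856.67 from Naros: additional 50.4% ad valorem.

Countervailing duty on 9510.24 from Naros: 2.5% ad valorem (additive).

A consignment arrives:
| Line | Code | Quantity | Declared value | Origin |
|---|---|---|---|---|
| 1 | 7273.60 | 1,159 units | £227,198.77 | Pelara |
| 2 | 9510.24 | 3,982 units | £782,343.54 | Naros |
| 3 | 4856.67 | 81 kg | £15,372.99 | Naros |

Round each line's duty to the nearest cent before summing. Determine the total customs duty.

£44,472.37

Line 1 (7273.60, Pelara, 1,159 units, £227,198.77):
Base rate for 7273.60 is 1.5%.
Origin Pelara qualifies under the Casistan–Pelara agreement and 7273.60 is covered: preferential rate Free applies instead.
Duty = £227,198.77 × 0% = £0.00.
Line 2 (9510.24, Naros, 3,982 units, £782,343.54):
Base rate for 9510.24 is 2%.
9510.24 has an FTA preferential rate, but origin Naros is not Pelara; base rate stands.
Additional duty on 9510.24 from Naros: +2.5%. Applied ad valorem rate: 2% + 2.5% = 4.5%.
Duty = £782,343.54 × 4.5% = £35,205.46.
Line 3 (4856.67, Naros, 81 kg, £15,372.99):
Base rate for 4856.67 is 8.5% + £2.62/kg.
Additional duty on 4856.67 from Naros: +50.4%. Applied ad valorem rate: 8.5% + 50.4% = 58.9%.
Duty = £15,372.99 × 58.9% + 81 × £2.62 = £9,266.91.
Total = £0.00 + £35,205.46 + £9,266.91 = £44,472.37.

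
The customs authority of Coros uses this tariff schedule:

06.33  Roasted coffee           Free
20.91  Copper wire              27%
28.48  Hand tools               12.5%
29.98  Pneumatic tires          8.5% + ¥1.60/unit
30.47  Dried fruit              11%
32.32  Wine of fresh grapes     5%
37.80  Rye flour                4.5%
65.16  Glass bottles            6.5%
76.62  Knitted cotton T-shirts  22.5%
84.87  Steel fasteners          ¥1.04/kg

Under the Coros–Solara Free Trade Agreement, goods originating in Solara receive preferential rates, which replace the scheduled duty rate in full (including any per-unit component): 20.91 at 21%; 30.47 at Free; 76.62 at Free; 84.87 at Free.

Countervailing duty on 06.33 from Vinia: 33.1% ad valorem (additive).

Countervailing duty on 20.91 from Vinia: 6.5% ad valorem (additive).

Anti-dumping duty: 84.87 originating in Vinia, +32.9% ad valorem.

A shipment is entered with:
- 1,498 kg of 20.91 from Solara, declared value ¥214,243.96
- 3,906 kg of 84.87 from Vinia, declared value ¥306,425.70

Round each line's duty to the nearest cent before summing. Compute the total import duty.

¥149,867.53

Line 1 (20.91, Solara, 1,498 kg, ¥214,243.96):
Base rate for 20.91 is 27%.
Origin Solara qualifies under the Coros–Solara agreement and 20.91 is covered: preferential rate 21% applies instead.
The additional-duty order on 20.91 targets Vinia, not Solara; it does not apply.
Duty = ¥214,243.96 × 21% = ¥44,991.23.
Line 2 (84.87, Vinia, 3,906 kg, ¥306,425.70):
Base rate for 84.87 is ¥1.04/kg.
84.87 has an FTA preferential rate, but origin Vinia is not Solara; base rate stands.
Additional duty on 84.87 from Vinia: +32.9% ad valorem. Applied ad valorem rate = 32.9%.
Duty = ¥306,425.70 × 32.9% + 3,906 × ¥1.04 = ¥104,876.30.
Total = ¥44,991.23 + ¥104,876.30 = ¥149,867.53.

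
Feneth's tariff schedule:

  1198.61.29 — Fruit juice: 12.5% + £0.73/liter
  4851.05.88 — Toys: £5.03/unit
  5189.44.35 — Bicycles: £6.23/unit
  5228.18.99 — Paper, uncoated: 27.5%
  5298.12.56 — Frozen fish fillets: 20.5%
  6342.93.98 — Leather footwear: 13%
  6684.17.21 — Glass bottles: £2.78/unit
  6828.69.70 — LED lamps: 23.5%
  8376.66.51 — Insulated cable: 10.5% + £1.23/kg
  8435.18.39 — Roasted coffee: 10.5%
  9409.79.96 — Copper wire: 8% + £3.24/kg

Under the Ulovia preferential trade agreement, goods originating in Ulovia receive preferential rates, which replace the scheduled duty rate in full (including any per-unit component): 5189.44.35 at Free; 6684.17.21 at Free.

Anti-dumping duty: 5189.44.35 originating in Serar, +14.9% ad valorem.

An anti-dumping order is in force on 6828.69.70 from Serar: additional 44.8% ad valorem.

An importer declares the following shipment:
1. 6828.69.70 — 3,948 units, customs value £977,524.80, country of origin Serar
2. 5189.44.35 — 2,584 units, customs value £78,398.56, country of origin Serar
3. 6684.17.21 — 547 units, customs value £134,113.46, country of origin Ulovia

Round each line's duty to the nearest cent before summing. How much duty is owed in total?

£695,429.15

Line 1 (6828.69.70, Serar, 3,948 units, £977,524.80):
Base rate for 6828.69.70 is 23.5%.
Additional duty on 6828.69.70 from Serar: +44.8%. Applied ad valorem rate: 23.5% + 44.8% = 68.3%.
Duty = £977,524.80 × 68.3% = £667,649.44.
Line 2 (5189.44.35, Serar, 2,584 units, £78,398.56):
Base rate for 5189.44.35 is £6.23/unit.
5189.44.35 has an FTA preferential rate, but origin Serar is not Ulovia; base rate stands.
Additional duty on 5189.44.35 from Serar: +14.9% ad valorem. Applied ad valorem rate = 14.9%.
Duty = £78,398.56 × 14.9% + 2,584 × £6.23 = £27,779.71.
Line 3 (6684.17.21, Ulovia, 547 units, £134,113.46):
Base rate for 6684.17.21 is £2.78/unit.
Origin Ulovia qualifies under the Feneth–Ulovia agreement and 6684.17.21 is covered: preferential rate Free applies instead.
Duty = £134,113.46 × 0% = £0.00.
Total = £667,649.44 + £27,779.71 + £0.00 = £695,429.15.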